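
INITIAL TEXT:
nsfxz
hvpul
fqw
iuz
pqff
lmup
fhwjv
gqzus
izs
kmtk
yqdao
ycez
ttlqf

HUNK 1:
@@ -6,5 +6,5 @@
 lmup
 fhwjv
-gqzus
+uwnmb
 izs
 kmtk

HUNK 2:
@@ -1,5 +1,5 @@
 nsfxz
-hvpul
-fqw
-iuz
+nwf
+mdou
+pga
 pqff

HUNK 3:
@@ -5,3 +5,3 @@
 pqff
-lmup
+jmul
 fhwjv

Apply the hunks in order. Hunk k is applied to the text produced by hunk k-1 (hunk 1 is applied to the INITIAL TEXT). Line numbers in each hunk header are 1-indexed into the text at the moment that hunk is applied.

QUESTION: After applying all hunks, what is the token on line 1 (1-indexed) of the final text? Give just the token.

Hunk 1: at line 6 remove [gqzus] add [uwnmb] -> 13 lines: nsfxz hvpul fqw iuz pqff lmup fhwjv uwnmb izs kmtk yqdao ycez ttlqf
Hunk 2: at line 1 remove [hvpul,fqw,iuz] add [nwf,mdou,pga] -> 13 lines: nsfxz nwf mdou pga pqff lmup fhwjv uwnmb izs kmtk yqdao ycez ttlqf
Hunk 3: at line 5 remove [lmup] add [jmul] -> 13 lines: nsfxz nwf mdou pga pqff jmul fhwjv uwnmb izs kmtk yqdao ycez ttlqf
Final line 1: nsfxz

Answer: nsfxz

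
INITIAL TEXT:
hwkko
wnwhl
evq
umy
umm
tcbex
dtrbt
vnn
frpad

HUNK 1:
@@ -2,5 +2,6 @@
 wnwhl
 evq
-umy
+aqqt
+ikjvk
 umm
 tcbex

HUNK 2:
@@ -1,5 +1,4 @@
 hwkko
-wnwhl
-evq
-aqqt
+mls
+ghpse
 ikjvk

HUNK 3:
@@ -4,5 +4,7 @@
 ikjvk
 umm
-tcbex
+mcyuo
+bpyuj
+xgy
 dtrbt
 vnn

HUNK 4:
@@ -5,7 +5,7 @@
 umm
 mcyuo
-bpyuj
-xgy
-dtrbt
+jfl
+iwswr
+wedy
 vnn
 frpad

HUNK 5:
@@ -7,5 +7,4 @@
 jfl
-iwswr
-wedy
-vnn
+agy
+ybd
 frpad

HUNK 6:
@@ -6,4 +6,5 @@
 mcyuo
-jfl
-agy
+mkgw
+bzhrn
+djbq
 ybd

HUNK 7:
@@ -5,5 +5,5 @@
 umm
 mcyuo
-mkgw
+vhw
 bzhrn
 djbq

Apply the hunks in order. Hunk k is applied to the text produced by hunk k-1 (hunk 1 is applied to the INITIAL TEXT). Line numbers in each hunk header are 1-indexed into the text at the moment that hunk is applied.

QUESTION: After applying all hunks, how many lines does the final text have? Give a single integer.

Answer: 11

Derivation:
Hunk 1: at line 2 remove [umy] add [aqqt,ikjvk] -> 10 lines: hwkko wnwhl evq aqqt ikjvk umm tcbex dtrbt vnn frpad
Hunk 2: at line 1 remove [wnwhl,evq,aqqt] add [mls,ghpse] -> 9 lines: hwkko mls ghpse ikjvk umm tcbex dtrbt vnn frpad
Hunk 3: at line 4 remove [tcbex] add [mcyuo,bpyuj,xgy] -> 11 lines: hwkko mls ghpse ikjvk umm mcyuo bpyuj xgy dtrbt vnn frpad
Hunk 4: at line 5 remove [bpyuj,xgy,dtrbt] add [jfl,iwswr,wedy] -> 11 lines: hwkko mls ghpse ikjvk umm mcyuo jfl iwswr wedy vnn frpad
Hunk 5: at line 7 remove [iwswr,wedy,vnn] add [agy,ybd] -> 10 lines: hwkko mls ghpse ikjvk umm mcyuo jfl agy ybd frpad
Hunk 6: at line 6 remove [jfl,agy] add [mkgw,bzhrn,djbq] -> 11 lines: hwkko mls ghpse ikjvk umm mcyuo mkgw bzhrn djbq ybd frpad
Hunk 7: at line 5 remove [mkgw] add [vhw] -> 11 lines: hwkko mls ghpse ikjvk umm mcyuo vhw bzhrn djbq ybd frpad
Final line count: 11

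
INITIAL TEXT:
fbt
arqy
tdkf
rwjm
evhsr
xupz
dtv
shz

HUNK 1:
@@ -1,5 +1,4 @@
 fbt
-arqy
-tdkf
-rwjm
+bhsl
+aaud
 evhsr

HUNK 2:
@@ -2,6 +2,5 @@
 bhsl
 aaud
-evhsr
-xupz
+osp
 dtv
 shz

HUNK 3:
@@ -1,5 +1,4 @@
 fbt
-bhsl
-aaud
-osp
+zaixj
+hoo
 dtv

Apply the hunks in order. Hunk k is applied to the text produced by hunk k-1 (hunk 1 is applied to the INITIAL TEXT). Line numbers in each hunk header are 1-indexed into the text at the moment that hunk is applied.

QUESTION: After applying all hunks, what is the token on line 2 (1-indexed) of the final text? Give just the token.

Hunk 1: at line 1 remove [arqy,tdkf,rwjm] add [bhsl,aaud] -> 7 lines: fbt bhsl aaud evhsr xupz dtv shz
Hunk 2: at line 2 remove [evhsr,xupz] add [osp] -> 6 lines: fbt bhsl aaud osp dtv shz
Hunk 3: at line 1 remove [bhsl,aaud,osp] add [zaixj,hoo] -> 5 lines: fbt zaixj hoo dtv shz
Final line 2: zaixj

Answer: zaixj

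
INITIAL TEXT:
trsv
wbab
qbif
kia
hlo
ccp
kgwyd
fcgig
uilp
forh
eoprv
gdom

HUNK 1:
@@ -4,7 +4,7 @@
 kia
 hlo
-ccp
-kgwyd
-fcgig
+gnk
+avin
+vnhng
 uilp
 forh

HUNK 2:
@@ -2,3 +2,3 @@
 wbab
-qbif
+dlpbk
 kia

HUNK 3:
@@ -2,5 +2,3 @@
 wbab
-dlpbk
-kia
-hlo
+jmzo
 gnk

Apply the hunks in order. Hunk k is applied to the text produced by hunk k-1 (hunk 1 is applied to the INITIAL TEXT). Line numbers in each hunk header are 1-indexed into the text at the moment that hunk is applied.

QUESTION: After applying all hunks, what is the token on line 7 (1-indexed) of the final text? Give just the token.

Hunk 1: at line 4 remove [ccp,kgwyd,fcgig] add [gnk,avin,vnhng] -> 12 lines: trsv wbab qbif kia hlo gnk avin vnhng uilp forh eoprv gdom
Hunk 2: at line 2 remove [qbif] add [dlpbk] -> 12 lines: trsv wbab dlpbk kia hlo gnk avin vnhng uilp forh eoprv gdom
Hunk 3: at line 2 remove [dlpbk,kia,hlo] add [jmzo] -> 10 lines: trsv wbab jmzo gnk avin vnhng uilp forh eoprv gdom
Final line 7: uilp

Answer: uilp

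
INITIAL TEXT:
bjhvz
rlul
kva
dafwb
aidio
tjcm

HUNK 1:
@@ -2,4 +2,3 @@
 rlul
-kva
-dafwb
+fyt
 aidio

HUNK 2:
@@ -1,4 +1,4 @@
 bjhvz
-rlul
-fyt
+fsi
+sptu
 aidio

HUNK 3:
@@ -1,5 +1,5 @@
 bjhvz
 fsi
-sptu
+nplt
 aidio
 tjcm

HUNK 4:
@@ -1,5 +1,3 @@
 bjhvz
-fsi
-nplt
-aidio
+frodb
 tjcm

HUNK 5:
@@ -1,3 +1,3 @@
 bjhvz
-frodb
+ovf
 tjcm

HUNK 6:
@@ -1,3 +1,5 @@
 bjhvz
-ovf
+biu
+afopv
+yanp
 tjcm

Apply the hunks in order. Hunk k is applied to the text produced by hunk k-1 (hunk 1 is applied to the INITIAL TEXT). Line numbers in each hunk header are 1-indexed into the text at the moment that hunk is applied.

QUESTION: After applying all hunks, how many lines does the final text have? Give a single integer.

Hunk 1: at line 2 remove [kva,dafwb] add [fyt] -> 5 lines: bjhvz rlul fyt aidio tjcm
Hunk 2: at line 1 remove [rlul,fyt] add [fsi,sptu] -> 5 lines: bjhvz fsi sptu aidio tjcm
Hunk 3: at line 1 remove [sptu] add [nplt] -> 5 lines: bjhvz fsi nplt aidio tjcm
Hunk 4: at line 1 remove [fsi,nplt,aidio] add [frodb] -> 3 lines: bjhvz frodb tjcm
Hunk 5: at line 1 remove [frodb] add [ovf] -> 3 lines: bjhvz ovf tjcm
Hunk 6: at line 1 remove [ovf] add [biu,afopv,yanp] -> 5 lines: bjhvz biu afopv yanp tjcm
Final line count: 5

Answer: 5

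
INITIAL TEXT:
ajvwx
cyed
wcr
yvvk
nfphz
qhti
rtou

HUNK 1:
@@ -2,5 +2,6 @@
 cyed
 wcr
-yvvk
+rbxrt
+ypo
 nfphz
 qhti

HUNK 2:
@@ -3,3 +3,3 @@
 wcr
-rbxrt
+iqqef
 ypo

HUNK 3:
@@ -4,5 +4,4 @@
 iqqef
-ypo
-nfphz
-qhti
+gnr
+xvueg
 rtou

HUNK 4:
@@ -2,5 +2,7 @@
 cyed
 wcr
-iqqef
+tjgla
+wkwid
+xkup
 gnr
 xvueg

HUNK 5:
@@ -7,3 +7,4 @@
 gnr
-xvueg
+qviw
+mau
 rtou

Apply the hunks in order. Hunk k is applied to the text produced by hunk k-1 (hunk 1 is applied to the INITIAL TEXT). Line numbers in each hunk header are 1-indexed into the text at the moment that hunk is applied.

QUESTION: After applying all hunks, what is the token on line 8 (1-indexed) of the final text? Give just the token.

Hunk 1: at line 2 remove [yvvk] add [rbxrt,ypo] -> 8 lines: ajvwx cyed wcr rbxrt ypo nfphz qhti rtou
Hunk 2: at line 3 remove [rbxrt] add [iqqef] -> 8 lines: ajvwx cyed wcr iqqef ypo nfphz qhti rtou
Hunk 3: at line 4 remove [ypo,nfphz,qhti] add [gnr,xvueg] -> 7 lines: ajvwx cyed wcr iqqef gnr xvueg rtou
Hunk 4: at line 2 remove [iqqef] add [tjgla,wkwid,xkup] -> 9 lines: ajvwx cyed wcr tjgla wkwid xkup gnr xvueg rtou
Hunk 5: at line 7 remove [xvueg] add [qviw,mau] -> 10 lines: ajvwx cyed wcr tjgla wkwid xkup gnr qviw mau rtou
Final line 8: qviw

Answer: qviw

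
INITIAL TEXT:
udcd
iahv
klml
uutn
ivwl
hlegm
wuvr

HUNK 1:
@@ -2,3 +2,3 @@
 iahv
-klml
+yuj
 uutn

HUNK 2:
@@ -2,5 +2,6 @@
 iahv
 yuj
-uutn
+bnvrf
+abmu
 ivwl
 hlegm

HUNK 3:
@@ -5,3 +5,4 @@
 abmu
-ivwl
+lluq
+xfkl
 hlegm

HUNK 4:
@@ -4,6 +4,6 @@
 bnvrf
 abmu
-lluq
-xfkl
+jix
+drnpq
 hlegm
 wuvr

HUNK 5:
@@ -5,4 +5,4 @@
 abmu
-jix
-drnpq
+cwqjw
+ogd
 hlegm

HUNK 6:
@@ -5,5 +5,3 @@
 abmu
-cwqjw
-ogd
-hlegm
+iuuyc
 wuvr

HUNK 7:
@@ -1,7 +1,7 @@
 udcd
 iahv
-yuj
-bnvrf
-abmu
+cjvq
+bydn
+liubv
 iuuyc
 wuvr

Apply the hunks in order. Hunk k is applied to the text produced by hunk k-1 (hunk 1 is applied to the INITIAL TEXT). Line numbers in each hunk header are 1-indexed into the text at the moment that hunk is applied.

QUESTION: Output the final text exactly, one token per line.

Answer: udcd
iahv
cjvq
bydn
liubv
iuuyc
wuvr

Derivation:
Hunk 1: at line 2 remove [klml] add [yuj] -> 7 lines: udcd iahv yuj uutn ivwl hlegm wuvr
Hunk 2: at line 2 remove [uutn] add [bnvrf,abmu] -> 8 lines: udcd iahv yuj bnvrf abmu ivwl hlegm wuvr
Hunk 3: at line 5 remove [ivwl] add [lluq,xfkl] -> 9 lines: udcd iahv yuj bnvrf abmu lluq xfkl hlegm wuvr
Hunk 4: at line 4 remove [lluq,xfkl] add [jix,drnpq] -> 9 lines: udcd iahv yuj bnvrf abmu jix drnpq hlegm wuvr
Hunk 5: at line 5 remove [jix,drnpq] add [cwqjw,ogd] -> 9 lines: udcd iahv yuj bnvrf abmu cwqjw ogd hlegm wuvr
Hunk 6: at line 5 remove [cwqjw,ogd,hlegm] add [iuuyc] -> 7 lines: udcd iahv yuj bnvrf abmu iuuyc wuvr
Hunk 7: at line 1 remove [yuj,bnvrf,abmu] add [cjvq,bydn,liubv] -> 7 lines: udcd iahv cjvq bydn liubv iuuyc wuvr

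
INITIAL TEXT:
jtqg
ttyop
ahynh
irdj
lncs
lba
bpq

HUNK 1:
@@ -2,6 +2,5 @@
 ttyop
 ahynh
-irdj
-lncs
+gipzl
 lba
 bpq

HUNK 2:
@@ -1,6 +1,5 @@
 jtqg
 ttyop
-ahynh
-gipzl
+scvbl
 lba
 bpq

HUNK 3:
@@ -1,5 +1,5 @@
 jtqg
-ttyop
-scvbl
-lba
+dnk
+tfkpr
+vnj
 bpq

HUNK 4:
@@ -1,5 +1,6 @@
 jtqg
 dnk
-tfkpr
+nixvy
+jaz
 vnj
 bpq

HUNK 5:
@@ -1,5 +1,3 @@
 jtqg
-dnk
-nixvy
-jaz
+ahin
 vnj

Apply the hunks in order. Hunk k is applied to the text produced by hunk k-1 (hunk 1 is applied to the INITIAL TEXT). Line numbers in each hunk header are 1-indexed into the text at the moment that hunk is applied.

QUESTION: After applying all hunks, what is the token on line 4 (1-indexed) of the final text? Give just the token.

Answer: bpq

Derivation:
Hunk 1: at line 2 remove [irdj,lncs] add [gipzl] -> 6 lines: jtqg ttyop ahynh gipzl lba bpq
Hunk 2: at line 1 remove [ahynh,gipzl] add [scvbl] -> 5 lines: jtqg ttyop scvbl lba bpq
Hunk 3: at line 1 remove [ttyop,scvbl,lba] add [dnk,tfkpr,vnj] -> 5 lines: jtqg dnk tfkpr vnj bpq
Hunk 4: at line 1 remove [tfkpr] add [nixvy,jaz] -> 6 lines: jtqg dnk nixvy jaz vnj bpq
Hunk 5: at line 1 remove [dnk,nixvy,jaz] add [ahin] -> 4 lines: jtqg ahin vnj bpq
Final line 4: bpq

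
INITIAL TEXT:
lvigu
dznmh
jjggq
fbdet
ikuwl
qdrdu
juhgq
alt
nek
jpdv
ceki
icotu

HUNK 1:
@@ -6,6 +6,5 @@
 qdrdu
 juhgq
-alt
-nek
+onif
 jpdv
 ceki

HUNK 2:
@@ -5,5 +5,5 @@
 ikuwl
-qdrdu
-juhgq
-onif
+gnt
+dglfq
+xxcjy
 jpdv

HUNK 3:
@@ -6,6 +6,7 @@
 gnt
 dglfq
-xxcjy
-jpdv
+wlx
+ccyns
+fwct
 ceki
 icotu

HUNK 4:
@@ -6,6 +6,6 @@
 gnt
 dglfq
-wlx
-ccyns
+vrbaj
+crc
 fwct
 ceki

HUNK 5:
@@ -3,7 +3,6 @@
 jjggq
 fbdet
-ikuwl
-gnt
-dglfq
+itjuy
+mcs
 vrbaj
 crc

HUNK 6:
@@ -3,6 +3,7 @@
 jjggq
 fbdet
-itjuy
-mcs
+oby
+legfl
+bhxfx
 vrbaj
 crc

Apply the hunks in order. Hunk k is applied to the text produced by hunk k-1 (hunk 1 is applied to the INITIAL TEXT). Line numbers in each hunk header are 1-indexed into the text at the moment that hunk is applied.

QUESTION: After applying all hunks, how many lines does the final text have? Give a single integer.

Answer: 12

Derivation:
Hunk 1: at line 6 remove [alt,nek] add [onif] -> 11 lines: lvigu dznmh jjggq fbdet ikuwl qdrdu juhgq onif jpdv ceki icotu
Hunk 2: at line 5 remove [qdrdu,juhgq,onif] add [gnt,dglfq,xxcjy] -> 11 lines: lvigu dznmh jjggq fbdet ikuwl gnt dglfq xxcjy jpdv ceki icotu
Hunk 3: at line 6 remove [xxcjy,jpdv] add [wlx,ccyns,fwct] -> 12 lines: lvigu dznmh jjggq fbdet ikuwl gnt dglfq wlx ccyns fwct ceki icotu
Hunk 4: at line 6 remove [wlx,ccyns] add [vrbaj,crc] -> 12 lines: lvigu dznmh jjggq fbdet ikuwl gnt dglfq vrbaj crc fwct ceki icotu
Hunk 5: at line 3 remove [ikuwl,gnt,dglfq] add [itjuy,mcs] -> 11 lines: lvigu dznmh jjggq fbdet itjuy mcs vrbaj crc fwct ceki icotu
Hunk 6: at line 3 remove [itjuy,mcs] add [oby,legfl,bhxfx] -> 12 lines: lvigu dznmh jjggq fbdet oby legfl bhxfx vrbaj crc fwct ceki icotu
Final line count: 12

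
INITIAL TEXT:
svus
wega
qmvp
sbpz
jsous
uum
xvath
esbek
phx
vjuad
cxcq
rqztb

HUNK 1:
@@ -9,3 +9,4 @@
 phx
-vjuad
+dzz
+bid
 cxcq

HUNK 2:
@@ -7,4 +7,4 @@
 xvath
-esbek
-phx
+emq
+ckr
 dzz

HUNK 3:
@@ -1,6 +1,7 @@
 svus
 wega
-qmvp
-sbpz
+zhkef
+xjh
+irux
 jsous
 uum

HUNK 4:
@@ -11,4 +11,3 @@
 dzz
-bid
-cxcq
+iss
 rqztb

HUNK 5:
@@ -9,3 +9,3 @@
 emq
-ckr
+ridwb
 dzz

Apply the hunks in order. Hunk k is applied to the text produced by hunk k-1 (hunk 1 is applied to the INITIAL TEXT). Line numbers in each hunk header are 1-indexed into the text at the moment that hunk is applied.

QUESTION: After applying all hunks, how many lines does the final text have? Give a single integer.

Hunk 1: at line 9 remove [vjuad] add [dzz,bid] -> 13 lines: svus wega qmvp sbpz jsous uum xvath esbek phx dzz bid cxcq rqztb
Hunk 2: at line 7 remove [esbek,phx] add [emq,ckr] -> 13 lines: svus wega qmvp sbpz jsous uum xvath emq ckr dzz bid cxcq rqztb
Hunk 3: at line 1 remove [qmvp,sbpz] add [zhkef,xjh,irux] -> 14 lines: svus wega zhkef xjh irux jsous uum xvath emq ckr dzz bid cxcq rqztb
Hunk 4: at line 11 remove [bid,cxcq] add [iss] -> 13 lines: svus wega zhkef xjh irux jsous uum xvath emq ckr dzz iss rqztb
Hunk 5: at line 9 remove [ckr] add [ridwb] -> 13 lines: svus wega zhkef xjh irux jsous uum xvath emq ridwb dzz iss rqztb
Final line count: 13

Answer: 13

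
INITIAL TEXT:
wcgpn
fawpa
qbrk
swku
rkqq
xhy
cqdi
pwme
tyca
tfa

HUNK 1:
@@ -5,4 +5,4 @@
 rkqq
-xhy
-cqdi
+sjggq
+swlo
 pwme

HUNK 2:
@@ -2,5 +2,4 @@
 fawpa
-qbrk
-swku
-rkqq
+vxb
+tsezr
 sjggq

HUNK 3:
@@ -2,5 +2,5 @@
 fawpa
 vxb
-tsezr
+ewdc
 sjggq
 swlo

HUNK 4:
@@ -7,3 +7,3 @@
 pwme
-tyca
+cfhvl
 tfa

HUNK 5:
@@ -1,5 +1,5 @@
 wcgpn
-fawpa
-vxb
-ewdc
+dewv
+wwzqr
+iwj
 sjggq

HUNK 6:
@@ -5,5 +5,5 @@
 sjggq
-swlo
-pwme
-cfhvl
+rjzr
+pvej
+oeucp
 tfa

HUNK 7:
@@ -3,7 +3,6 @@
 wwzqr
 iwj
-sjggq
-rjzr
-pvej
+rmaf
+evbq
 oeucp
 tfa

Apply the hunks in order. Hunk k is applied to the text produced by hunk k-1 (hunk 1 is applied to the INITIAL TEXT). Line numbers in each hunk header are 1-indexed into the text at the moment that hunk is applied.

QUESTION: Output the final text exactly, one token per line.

Hunk 1: at line 5 remove [xhy,cqdi] add [sjggq,swlo] -> 10 lines: wcgpn fawpa qbrk swku rkqq sjggq swlo pwme tyca tfa
Hunk 2: at line 2 remove [qbrk,swku,rkqq] add [vxb,tsezr] -> 9 lines: wcgpn fawpa vxb tsezr sjggq swlo pwme tyca tfa
Hunk 3: at line 2 remove [tsezr] add [ewdc] -> 9 lines: wcgpn fawpa vxb ewdc sjggq swlo pwme tyca tfa
Hunk 4: at line 7 remove [tyca] add [cfhvl] -> 9 lines: wcgpn fawpa vxb ewdc sjggq swlo pwme cfhvl tfa
Hunk 5: at line 1 remove [fawpa,vxb,ewdc] add [dewv,wwzqr,iwj] -> 9 lines: wcgpn dewv wwzqr iwj sjggq swlo pwme cfhvl tfa
Hunk 6: at line 5 remove [swlo,pwme,cfhvl] add [rjzr,pvej,oeucp] -> 9 lines: wcgpn dewv wwzqr iwj sjggq rjzr pvej oeucp tfa
Hunk 7: at line 3 remove [sjggq,rjzr,pvej] add [rmaf,evbq] -> 8 lines: wcgpn dewv wwzqr iwj rmaf evbq oeucp tfa

Answer: wcgpn
dewv
wwzqr
iwj
rmaf
evbq
oeucp
tfa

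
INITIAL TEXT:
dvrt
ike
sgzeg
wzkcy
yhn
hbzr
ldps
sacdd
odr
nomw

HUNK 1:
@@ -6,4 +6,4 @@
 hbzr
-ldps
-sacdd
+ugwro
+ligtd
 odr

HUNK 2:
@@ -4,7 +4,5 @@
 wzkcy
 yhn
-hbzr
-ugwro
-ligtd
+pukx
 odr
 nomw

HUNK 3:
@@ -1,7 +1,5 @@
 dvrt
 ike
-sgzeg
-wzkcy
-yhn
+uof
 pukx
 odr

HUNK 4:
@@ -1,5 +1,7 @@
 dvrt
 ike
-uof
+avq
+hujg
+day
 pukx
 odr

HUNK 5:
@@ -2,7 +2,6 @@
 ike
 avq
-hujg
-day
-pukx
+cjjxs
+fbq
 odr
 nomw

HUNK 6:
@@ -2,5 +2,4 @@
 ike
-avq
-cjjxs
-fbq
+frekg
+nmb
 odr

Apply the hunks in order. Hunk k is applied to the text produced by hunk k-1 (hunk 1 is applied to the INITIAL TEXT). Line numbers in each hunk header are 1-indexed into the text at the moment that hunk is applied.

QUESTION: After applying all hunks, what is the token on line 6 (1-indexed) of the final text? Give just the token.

Hunk 1: at line 6 remove [ldps,sacdd] add [ugwro,ligtd] -> 10 lines: dvrt ike sgzeg wzkcy yhn hbzr ugwro ligtd odr nomw
Hunk 2: at line 4 remove [hbzr,ugwro,ligtd] add [pukx] -> 8 lines: dvrt ike sgzeg wzkcy yhn pukx odr nomw
Hunk 3: at line 1 remove [sgzeg,wzkcy,yhn] add [uof] -> 6 lines: dvrt ike uof pukx odr nomw
Hunk 4: at line 1 remove [uof] add [avq,hujg,day] -> 8 lines: dvrt ike avq hujg day pukx odr nomw
Hunk 5: at line 2 remove [hujg,day,pukx] add [cjjxs,fbq] -> 7 lines: dvrt ike avq cjjxs fbq odr nomw
Hunk 6: at line 2 remove [avq,cjjxs,fbq] add [frekg,nmb] -> 6 lines: dvrt ike frekg nmb odr nomw
Final line 6: nomw

Answer: nomw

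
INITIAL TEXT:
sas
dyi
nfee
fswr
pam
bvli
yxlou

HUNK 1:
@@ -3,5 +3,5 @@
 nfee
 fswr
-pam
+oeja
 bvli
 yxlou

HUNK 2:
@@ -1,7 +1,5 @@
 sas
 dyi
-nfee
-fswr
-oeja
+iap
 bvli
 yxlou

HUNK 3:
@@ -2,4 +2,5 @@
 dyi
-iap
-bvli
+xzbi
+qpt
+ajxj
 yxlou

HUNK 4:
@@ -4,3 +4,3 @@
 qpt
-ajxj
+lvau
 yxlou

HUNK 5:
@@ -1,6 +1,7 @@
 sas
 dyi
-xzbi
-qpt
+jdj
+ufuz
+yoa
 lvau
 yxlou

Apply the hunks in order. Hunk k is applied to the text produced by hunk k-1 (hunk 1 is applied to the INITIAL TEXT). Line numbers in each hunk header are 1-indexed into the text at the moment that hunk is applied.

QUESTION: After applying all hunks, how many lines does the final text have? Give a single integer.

Hunk 1: at line 3 remove [pam] add [oeja] -> 7 lines: sas dyi nfee fswr oeja bvli yxlou
Hunk 2: at line 1 remove [nfee,fswr,oeja] add [iap] -> 5 lines: sas dyi iap bvli yxlou
Hunk 3: at line 2 remove [iap,bvli] add [xzbi,qpt,ajxj] -> 6 lines: sas dyi xzbi qpt ajxj yxlou
Hunk 4: at line 4 remove [ajxj] add [lvau] -> 6 lines: sas dyi xzbi qpt lvau yxlou
Hunk 5: at line 1 remove [xzbi,qpt] add [jdj,ufuz,yoa] -> 7 lines: sas dyi jdj ufuz yoa lvau yxlou
Final line count: 7

Answer: 7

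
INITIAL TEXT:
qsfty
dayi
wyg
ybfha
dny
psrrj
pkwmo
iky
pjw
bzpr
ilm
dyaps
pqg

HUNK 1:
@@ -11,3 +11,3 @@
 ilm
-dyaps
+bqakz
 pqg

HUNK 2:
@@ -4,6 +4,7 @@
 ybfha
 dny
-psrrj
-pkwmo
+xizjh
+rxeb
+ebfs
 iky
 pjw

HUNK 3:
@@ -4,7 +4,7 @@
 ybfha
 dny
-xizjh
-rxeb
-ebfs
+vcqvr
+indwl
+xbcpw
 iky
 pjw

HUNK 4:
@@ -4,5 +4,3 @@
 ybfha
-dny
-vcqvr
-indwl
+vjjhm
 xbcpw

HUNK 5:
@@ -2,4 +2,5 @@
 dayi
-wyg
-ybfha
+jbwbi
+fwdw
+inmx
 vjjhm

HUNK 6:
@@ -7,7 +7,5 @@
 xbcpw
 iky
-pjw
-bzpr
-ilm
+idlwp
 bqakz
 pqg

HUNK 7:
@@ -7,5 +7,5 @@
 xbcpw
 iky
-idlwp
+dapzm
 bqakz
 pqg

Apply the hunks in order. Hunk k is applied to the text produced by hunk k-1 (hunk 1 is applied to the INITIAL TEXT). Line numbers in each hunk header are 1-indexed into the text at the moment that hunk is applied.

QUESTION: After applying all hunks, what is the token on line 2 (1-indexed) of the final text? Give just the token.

Answer: dayi

Derivation:
Hunk 1: at line 11 remove [dyaps] add [bqakz] -> 13 lines: qsfty dayi wyg ybfha dny psrrj pkwmo iky pjw bzpr ilm bqakz pqg
Hunk 2: at line 4 remove [psrrj,pkwmo] add [xizjh,rxeb,ebfs] -> 14 lines: qsfty dayi wyg ybfha dny xizjh rxeb ebfs iky pjw bzpr ilm bqakz pqg
Hunk 3: at line 4 remove [xizjh,rxeb,ebfs] add [vcqvr,indwl,xbcpw] -> 14 lines: qsfty dayi wyg ybfha dny vcqvr indwl xbcpw iky pjw bzpr ilm bqakz pqg
Hunk 4: at line 4 remove [dny,vcqvr,indwl] add [vjjhm] -> 12 lines: qsfty dayi wyg ybfha vjjhm xbcpw iky pjw bzpr ilm bqakz pqg
Hunk 5: at line 2 remove [wyg,ybfha] add [jbwbi,fwdw,inmx] -> 13 lines: qsfty dayi jbwbi fwdw inmx vjjhm xbcpw iky pjw bzpr ilm bqakz pqg
Hunk 6: at line 7 remove [pjw,bzpr,ilm] add [idlwp] -> 11 lines: qsfty dayi jbwbi fwdw inmx vjjhm xbcpw iky idlwp bqakz pqg
Hunk 7: at line 7 remove [idlwp] add [dapzm] -> 11 lines: qsfty dayi jbwbi fwdw inmx vjjhm xbcpw iky dapzm bqakz pqg
Final line 2: dayi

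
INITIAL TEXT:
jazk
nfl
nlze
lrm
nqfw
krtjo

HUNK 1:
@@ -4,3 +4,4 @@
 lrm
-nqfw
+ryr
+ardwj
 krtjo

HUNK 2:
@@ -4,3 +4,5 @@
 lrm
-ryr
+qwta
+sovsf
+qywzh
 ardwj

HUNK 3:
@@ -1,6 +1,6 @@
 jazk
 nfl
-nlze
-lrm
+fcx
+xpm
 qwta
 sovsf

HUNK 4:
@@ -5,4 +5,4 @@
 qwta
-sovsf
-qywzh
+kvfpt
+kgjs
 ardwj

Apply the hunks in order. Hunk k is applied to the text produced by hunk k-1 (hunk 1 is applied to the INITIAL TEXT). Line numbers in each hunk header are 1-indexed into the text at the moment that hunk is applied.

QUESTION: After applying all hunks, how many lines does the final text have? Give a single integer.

Hunk 1: at line 4 remove [nqfw] add [ryr,ardwj] -> 7 lines: jazk nfl nlze lrm ryr ardwj krtjo
Hunk 2: at line 4 remove [ryr] add [qwta,sovsf,qywzh] -> 9 lines: jazk nfl nlze lrm qwta sovsf qywzh ardwj krtjo
Hunk 3: at line 1 remove [nlze,lrm] add [fcx,xpm] -> 9 lines: jazk nfl fcx xpm qwta sovsf qywzh ardwj krtjo
Hunk 4: at line 5 remove [sovsf,qywzh] add [kvfpt,kgjs] -> 9 lines: jazk nfl fcx xpm qwta kvfpt kgjs ardwj krtjo
Final line count: 9

Answer: 9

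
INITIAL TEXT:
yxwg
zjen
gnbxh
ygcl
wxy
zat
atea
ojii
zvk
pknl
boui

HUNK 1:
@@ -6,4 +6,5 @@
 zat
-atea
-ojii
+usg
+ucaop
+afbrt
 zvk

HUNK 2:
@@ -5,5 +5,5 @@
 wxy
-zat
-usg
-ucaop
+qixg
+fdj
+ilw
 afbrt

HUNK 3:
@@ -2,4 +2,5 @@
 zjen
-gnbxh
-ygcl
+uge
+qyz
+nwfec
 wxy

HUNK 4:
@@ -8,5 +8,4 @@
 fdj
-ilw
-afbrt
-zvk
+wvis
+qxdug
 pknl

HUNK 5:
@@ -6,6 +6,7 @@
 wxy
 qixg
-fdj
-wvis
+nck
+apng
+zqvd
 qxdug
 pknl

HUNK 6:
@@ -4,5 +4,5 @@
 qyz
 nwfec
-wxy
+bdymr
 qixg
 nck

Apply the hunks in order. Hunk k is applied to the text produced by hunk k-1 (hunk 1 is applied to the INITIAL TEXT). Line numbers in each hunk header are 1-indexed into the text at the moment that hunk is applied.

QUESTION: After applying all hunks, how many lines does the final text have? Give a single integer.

Hunk 1: at line 6 remove [atea,ojii] add [usg,ucaop,afbrt] -> 12 lines: yxwg zjen gnbxh ygcl wxy zat usg ucaop afbrt zvk pknl boui
Hunk 2: at line 5 remove [zat,usg,ucaop] add [qixg,fdj,ilw] -> 12 lines: yxwg zjen gnbxh ygcl wxy qixg fdj ilw afbrt zvk pknl boui
Hunk 3: at line 2 remove [gnbxh,ygcl] add [uge,qyz,nwfec] -> 13 lines: yxwg zjen uge qyz nwfec wxy qixg fdj ilw afbrt zvk pknl boui
Hunk 4: at line 8 remove [ilw,afbrt,zvk] add [wvis,qxdug] -> 12 lines: yxwg zjen uge qyz nwfec wxy qixg fdj wvis qxdug pknl boui
Hunk 5: at line 6 remove [fdj,wvis] add [nck,apng,zqvd] -> 13 lines: yxwg zjen uge qyz nwfec wxy qixg nck apng zqvd qxdug pknl boui
Hunk 6: at line 4 remove [wxy] add [bdymr] -> 13 lines: yxwg zjen uge qyz nwfec bdymr qixg nck apng zqvd qxdug pknl boui
Final line count: 13

Answer: 13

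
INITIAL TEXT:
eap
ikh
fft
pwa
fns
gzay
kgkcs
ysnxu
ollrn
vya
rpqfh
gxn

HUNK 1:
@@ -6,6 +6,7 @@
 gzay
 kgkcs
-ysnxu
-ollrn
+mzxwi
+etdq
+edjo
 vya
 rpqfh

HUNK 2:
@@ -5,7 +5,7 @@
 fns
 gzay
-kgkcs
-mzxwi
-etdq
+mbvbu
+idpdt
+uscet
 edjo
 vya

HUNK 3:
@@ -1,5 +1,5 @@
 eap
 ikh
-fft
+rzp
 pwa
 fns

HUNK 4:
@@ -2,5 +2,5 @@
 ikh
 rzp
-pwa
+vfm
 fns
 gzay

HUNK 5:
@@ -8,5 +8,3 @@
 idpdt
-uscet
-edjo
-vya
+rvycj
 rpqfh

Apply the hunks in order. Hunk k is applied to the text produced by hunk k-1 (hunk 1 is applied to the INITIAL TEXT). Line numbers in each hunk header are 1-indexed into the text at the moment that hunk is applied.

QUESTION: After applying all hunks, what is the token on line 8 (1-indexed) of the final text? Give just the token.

Answer: idpdt

Derivation:
Hunk 1: at line 6 remove [ysnxu,ollrn] add [mzxwi,etdq,edjo] -> 13 lines: eap ikh fft pwa fns gzay kgkcs mzxwi etdq edjo vya rpqfh gxn
Hunk 2: at line 5 remove [kgkcs,mzxwi,etdq] add [mbvbu,idpdt,uscet] -> 13 lines: eap ikh fft pwa fns gzay mbvbu idpdt uscet edjo vya rpqfh gxn
Hunk 3: at line 1 remove [fft] add [rzp] -> 13 lines: eap ikh rzp pwa fns gzay mbvbu idpdt uscet edjo vya rpqfh gxn
Hunk 4: at line 2 remove [pwa] add [vfm] -> 13 lines: eap ikh rzp vfm fns gzay mbvbu idpdt uscet edjo vya rpqfh gxn
Hunk 5: at line 8 remove [uscet,edjo,vya] add [rvycj] -> 11 lines: eap ikh rzp vfm fns gzay mbvbu idpdt rvycj rpqfh gxn
Final line 8: idpdt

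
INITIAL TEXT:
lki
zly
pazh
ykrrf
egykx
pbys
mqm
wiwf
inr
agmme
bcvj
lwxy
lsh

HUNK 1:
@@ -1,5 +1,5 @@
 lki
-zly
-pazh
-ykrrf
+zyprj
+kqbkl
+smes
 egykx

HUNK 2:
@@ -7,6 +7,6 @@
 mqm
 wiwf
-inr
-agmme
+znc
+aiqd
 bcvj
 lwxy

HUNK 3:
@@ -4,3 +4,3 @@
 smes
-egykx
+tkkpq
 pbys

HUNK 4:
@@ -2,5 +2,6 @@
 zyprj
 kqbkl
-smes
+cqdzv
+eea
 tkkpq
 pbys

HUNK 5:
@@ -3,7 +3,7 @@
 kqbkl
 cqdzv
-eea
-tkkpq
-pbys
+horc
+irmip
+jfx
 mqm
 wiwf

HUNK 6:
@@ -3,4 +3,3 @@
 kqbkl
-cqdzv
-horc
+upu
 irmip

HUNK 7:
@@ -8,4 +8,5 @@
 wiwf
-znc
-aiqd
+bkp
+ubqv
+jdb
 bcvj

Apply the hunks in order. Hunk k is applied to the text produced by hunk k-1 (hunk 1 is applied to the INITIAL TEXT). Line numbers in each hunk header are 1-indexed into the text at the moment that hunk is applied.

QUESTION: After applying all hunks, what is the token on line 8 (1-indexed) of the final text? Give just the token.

Answer: wiwf

Derivation:
Hunk 1: at line 1 remove [zly,pazh,ykrrf] add [zyprj,kqbkl,smes] -> 13 lines: lki zyprj kqbkl smes egykx pbys mqm wiwf inr agmme bcvj lwxy lsh
Hunk 2: at line 7 remove [inr,agmme] add [znc,aiqd] -> 13 lines: lki zyprj kqbkl smes egykx pbys mqm wiwf znc aiqd bcvj lwxy lsh
Hunk 3: at line 4 remove [egykx] add [tkkpq] -> 13 lines: lki zyprj kqbkl smes tkkpq pbys mqm wiwf znc aiqd bcvj lwxy lsh
Hunk 4: at line 2 remove [smes] add [cqdzv,eea] -> 14 lines: lki zyprj kqbkl cqdzv eea tkkpq pbys mqm wiwf znc aiqd bcvj lwxy lsh
Hunk 5: at line 3 remove [eea,tkkpq,pbys] add [horc,irmip,jfx] -> 14 lines: lki zyprj kqbkl cqdzv horc irmip jfx mqm wiwf znc aiqd bcvj lwxy lsh
Hunk 6: at line 3 remove [cqdzv,horc] add [upu] -> 13 lines: lki zyprj kqbkl upu irmip jfx mqm wiwf znc aiqd bcvj lwxy lsh
Hunk 7: at line 8 remove [znc,aiqd] add [bkp,ubqv,jdb] -> 14 lines: lki zyprj kqbkl upu irmip jfx mqm wiwf bkp ubqv jdb bcvj lwxy lsh
Final line 8: wiwf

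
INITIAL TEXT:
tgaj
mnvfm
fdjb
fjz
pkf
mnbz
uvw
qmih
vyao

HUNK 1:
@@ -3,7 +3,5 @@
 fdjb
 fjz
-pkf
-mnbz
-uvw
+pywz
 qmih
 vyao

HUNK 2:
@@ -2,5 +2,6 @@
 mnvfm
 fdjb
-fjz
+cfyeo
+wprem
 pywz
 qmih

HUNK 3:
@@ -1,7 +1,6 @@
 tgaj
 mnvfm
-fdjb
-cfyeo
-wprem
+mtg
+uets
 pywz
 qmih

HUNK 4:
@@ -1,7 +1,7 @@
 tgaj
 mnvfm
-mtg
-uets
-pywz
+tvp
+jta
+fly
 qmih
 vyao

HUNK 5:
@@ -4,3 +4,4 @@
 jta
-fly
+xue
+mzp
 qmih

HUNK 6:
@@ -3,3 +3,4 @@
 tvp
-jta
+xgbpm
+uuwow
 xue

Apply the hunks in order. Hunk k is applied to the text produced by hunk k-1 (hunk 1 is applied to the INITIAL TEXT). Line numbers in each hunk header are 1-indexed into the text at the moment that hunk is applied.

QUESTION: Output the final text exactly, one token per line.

Answer: tgaj
mnvfm
tvp
xgbpm
uuwow
xue
mzp
qmih
vyao

Derivation:
Hunk 1: at line 3 remove [pkf,mnbz,uvw] add [pywz] -> 7 lines: tgaj mnvfm fdjb fjz pywz qmih vyao
Hunk 2: at line 2 remove [fjz] add [cfyeo,wprem] -> 8 lines: tgaj mnvfm fdjb cfyeo wprem pywz qmih vyao
Hunk 3: at line 1 remove [fdjb,cfyeo,wprem] add [mtg,uets] -> 7 lines: tgaj mnvfm mtg uets pywz qmih vyao
Hunk 4: at line 1 remove [mtg,uets,pywz] add [tvp,jta,fly] -> 7 lines: tgaj mnvfm tvp jta fly qmih vyao
Hunk 5: at line 4 remove [fly] add [xue,mzp] -> 8 lines: tgaj mnvfm tvp jta xue mzp qmih vyao
Hunk 6: at line 3 remove [jta] add [xgbpm,uuwow] -> 9 lines: tgaj mnvfm tvp xgbpm uuwow xue mzp qmih vyao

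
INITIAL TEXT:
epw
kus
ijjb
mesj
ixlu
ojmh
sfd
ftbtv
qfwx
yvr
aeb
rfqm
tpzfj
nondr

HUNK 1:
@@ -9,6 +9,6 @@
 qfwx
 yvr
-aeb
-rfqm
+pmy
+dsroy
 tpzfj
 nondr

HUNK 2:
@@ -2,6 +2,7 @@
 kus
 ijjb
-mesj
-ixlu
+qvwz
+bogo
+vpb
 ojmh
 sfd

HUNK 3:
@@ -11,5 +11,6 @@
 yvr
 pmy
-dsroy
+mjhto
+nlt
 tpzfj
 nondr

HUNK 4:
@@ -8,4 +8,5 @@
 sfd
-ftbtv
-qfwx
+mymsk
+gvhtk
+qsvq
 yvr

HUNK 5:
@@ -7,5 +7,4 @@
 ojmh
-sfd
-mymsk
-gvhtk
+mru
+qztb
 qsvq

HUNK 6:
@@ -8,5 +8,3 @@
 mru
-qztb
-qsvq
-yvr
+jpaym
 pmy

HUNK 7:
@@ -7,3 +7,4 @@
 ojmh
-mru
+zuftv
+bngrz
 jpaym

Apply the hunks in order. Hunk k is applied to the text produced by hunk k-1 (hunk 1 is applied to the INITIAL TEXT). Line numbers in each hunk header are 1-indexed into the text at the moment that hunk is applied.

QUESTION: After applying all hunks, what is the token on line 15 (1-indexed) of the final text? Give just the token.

Answer: nondr

Derivation:
Hunk 1: at line 9 remove [aeb,rfqm] add [pmy,dsroy] -> 14 lines: epw kus ijjb mesj ixlu ojmh sfd ftbtv qfwx yvr pmy dsroy tpzfj nondr
Hunk 2: at line 2 remove [mesj,ixlu] add [qvwz,bogo,vpb] -> 15 lines: epw kus ijjb qvwz bogo vpb ojmh sfd ftbtv qfwx yvr pmy dsroy tpzfj nondr
Hunk 3: at line 11 remove [dsroy] add [mjhto,nlt] -> 16 lines: epw kus ijjb qvwz bogo vpb ojmh sfd ftbtv qfwx yvr pmy mjhto nlt tpzfj nondr
Hunk 4: at line 8 remove [ftbtv,qfwx] add [mymsk,gvhtk,qsvq] -> 17 lines: epw kus ijjb qvwz bogo vpb ojmh sfd mymsk gvhtk qsvq yvr pmy mjhto nlt tpzfj nondr
Hunk 5: at line 7 remove [sfd,mymsk,gvhtk] add [mru,qztb] -> 16 lines: epw kus ijjb qvwz bogo vpb ojmh mru qztb qsvq yvr pmy mjhto nlt tpzfj nondr
Hunk 6: at line 8 remove [qztb,qsvq,yvr] add [jpaym] -> 14 lines: epw kus ijjb qvwz bogo vpb ojmh mru jpaym pmy mjhto nlt tpzfj nondr
Hunk 7: at line 7 remove [mru] add [zuftv,bngrz] -> 15 lines: epw kus ijjb qvwz bogo vpb ojmh zuftv bngrz jpaym pmy mjhto nlt tpzfj nondr
Final line 15: nondr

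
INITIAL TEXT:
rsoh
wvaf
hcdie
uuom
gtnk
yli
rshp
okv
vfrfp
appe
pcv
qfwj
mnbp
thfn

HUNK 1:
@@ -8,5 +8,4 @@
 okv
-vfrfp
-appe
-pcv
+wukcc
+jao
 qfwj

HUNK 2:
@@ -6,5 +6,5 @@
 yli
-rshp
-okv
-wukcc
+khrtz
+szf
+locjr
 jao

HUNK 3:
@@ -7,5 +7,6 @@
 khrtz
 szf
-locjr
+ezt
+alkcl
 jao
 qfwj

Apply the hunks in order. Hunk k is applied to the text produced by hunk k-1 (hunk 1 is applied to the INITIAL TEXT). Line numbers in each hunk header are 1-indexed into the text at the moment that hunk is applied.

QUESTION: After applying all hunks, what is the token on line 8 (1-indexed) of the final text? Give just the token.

Hunk 1: at line 8 remove [vfrfp,appe,pcv] add [wukcc,jao] -> 13 lines: rsoh wvaf hcdie uuom gtnk yli rshp okv wukcc jao qfwj mnbp thfn
Hunk 2: at line 6 remove [rshp,okv,wukcc] add [khrtz,szf,locjr] -> 13 lines: rsoh wvaf hcdie uuom gtnk yli khrtz szf locjr jao qfwj mnbp thfn
Hunk 3: at line 7 remove [locjr] add [ezt,alkcl] -> 14 lines: rsoh wvaf hcdie uuom gtnk yli khrtz szf ezt alkcl jao qfwj mnbp thfn
Final line 8: szf

Answer: szf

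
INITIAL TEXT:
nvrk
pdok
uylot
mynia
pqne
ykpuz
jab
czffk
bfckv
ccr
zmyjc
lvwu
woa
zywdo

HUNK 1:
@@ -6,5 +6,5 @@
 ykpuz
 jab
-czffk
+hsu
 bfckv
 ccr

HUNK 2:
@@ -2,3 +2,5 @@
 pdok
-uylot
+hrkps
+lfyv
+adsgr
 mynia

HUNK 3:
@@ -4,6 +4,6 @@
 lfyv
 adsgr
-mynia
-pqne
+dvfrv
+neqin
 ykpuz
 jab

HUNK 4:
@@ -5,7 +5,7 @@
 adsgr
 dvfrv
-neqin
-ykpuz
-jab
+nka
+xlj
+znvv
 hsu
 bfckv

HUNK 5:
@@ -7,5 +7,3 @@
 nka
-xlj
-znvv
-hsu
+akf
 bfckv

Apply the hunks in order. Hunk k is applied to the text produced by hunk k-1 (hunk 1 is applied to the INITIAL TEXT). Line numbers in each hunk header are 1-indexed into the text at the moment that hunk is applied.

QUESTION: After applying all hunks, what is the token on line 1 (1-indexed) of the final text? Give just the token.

Hunk 1: at line 6 remove [czffk] add [hsu] -> 14 lines: nvrk pdok uylot mynia pqne ykpuz jab hsu bfckv ccr zmyjc lvwu woa zywdo
Hunk 2: at line 2 remove [uylot] add [hrkps,lfyv,adsgr] -> 16 lines: nvrk pdok hrkps lfyv adsgr mynia pqne ykpuz jab hsu bfckv ccr zmyjc lvwu woa zywdo
Hunk 3: at line 4 remove [mynia,pqne] add [dvfrv,neqin] -> 16 lines: nvrk pdok hrkps lfyv adsgr dvfrv neqin ykpuz jab hsu bfckv ccr zmyjc lvwu woa zywdo
Hunk 4: at line 5 remove [neqin,ykpuz,jab] add [nka,xlj,znvv] -> 16 lines: nvrk pdok hrkps lfyv adsgr dvfrv nka xlj znvv hsu bfckv ccr zmyjc lvwu woa zywdo
Hunk 5: at line 7 remove [xlj,znvv,hsu] add [akf] -> 14 lines: nvrk pdok hrkps lfyv adsgr dvfrv nka akf bfckv ccr zmyjc lvwu woa zywdo
Final line 1: nvrk

Answer: nvrk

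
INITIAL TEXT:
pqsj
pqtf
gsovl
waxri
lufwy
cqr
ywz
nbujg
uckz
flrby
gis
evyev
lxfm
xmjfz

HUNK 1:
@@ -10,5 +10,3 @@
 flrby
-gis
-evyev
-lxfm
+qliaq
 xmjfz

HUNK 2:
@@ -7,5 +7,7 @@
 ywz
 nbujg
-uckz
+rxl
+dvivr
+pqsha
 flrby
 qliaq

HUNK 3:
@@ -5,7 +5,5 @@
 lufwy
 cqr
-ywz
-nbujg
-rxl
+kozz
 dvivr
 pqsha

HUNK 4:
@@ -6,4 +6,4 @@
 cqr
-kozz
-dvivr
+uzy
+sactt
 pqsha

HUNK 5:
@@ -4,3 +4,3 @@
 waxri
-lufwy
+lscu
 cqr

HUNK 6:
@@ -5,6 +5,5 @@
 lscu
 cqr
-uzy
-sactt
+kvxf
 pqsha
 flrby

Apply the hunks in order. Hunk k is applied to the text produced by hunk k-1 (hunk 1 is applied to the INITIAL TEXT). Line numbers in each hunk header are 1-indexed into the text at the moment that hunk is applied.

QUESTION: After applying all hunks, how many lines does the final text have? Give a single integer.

Answer: 11

Derivation:
Hunk 1: at line 10 remove [gis,evyev,lxfm] add [qliaq] -> 12 lines: pqsj pqtf gsovl waxri lufwy cqr ywz nbujg uckz flrby qliaq xmjfz
Hunk 2: at line 7 remove [uckz] add [rxl,dvivr,pqsha] -> 14 lines: pqsj pqtf gsovl waxri lufwy cqr ywz nbujg rxl dvivr pqsha flrby qliaq xmjfz
Hunk 3: at line 5 remove [ywz,nbujg,rxl] add [kozz] -> 12 lines: pqsj pqtf gsovl waxri lufwy cqr kozz dvivr pqsha flrby qliaq xmjfz
Hunk 4: at line 6 remove [kozz,dvivr] add [uzy,sactt] -> 12 lines: pqsj pqtf gsovl waxri lufwy cqr uzy sactt pqsha flrby qliaq xmjfz
Hunk 5: at line 4 remove [lufwy] add [lscu] -> 12 lines: pqsj pqtf gsovl waxri lscu cqr uzy sactt pqsha flrby qliaq xmjfz
Hunk 6: at line 5 remove [uzy,sactt] add [kvxf] -> 11 lines: pqsj pqtf gsovl waxri lscu cqr kvxf pqsha flrby qliaq xmjfz
Final line count: 11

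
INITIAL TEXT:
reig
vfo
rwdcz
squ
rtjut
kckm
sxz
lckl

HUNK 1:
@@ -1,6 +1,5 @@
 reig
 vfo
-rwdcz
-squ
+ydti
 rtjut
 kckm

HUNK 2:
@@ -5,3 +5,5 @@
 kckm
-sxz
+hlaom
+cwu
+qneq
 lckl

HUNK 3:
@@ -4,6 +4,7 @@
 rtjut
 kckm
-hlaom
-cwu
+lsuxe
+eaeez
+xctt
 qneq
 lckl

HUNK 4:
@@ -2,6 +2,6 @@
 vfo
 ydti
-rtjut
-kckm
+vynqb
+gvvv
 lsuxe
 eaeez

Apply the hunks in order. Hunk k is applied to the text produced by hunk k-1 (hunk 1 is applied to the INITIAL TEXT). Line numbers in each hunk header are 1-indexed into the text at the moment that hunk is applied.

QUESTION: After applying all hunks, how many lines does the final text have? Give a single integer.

Answer: 10

Derivation:
Hunk 1: at line 1 remove [rwdcz,squ] add [ydti] -> 7 lines: reig vfo ydti rtjut kckm sxz lckl
Hunk 2: at line 5 remove [sxz] add [hlaom,cwu,qneq] -> 9 lines: reig vfo ydti rtjut kckm hlaom cwu qneq lckl
Hunk 3: at line 4 remove [hlaom,cwu] add [lsuxe,eaeez,xctt] -> 10 lines: reig vfo ydti rtjut kckm lsuxe eaeez xctt qneq lckl
Hunk 4: at line 2 remove [rtjut,kckm] add [vynqb,gvvv] -> 10 lines: reig vfo ydti vynqb gvvv lsuxe eaeez xctt qneq lckl
Final line count: 10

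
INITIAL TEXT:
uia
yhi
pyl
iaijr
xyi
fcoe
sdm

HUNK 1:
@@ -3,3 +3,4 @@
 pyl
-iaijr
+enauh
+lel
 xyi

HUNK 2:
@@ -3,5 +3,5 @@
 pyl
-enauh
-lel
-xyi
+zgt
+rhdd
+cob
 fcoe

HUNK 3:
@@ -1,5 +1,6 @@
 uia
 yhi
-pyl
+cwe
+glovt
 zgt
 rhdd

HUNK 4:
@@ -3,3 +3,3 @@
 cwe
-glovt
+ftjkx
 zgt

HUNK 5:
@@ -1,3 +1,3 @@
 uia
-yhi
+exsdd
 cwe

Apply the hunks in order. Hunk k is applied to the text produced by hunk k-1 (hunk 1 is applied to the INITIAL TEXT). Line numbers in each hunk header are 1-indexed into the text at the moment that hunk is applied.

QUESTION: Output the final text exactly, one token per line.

Hunk 1: at line 3 remove [iaijr] add [enauh,lel] -> 8 lines: uia yhi pyl enauh lel xyi fcoe sdm
Hunk 2: at line 3 remove [enauh,lel,xyi] add [zgt,rhdd,cob] -> 8 lines: uia yhi pyl zgt rhdd cob fcoe sdm
Hunk 3: at line 1 remove [pyl] add [cwe,glovt] -> 9 lines: uia yhi cwe glovt zgt rhdd cob fcoe sdm
Hunk 4: at line 3 remove [glovt] add [ftjkx] -> 9 lines: uia yhi cwe ftjkx zgt rhdd cob fcoe sdm
Hunk 5: at line 1 remove [yhi] add [exsdd] -> 9 lines: uia exsdd cwe ftjkx zgt rhdd cob fcoe sdm

Answer: uia
exsdd
cwe
ftjkx
zgt
rhdd
cob
fcoe
sdm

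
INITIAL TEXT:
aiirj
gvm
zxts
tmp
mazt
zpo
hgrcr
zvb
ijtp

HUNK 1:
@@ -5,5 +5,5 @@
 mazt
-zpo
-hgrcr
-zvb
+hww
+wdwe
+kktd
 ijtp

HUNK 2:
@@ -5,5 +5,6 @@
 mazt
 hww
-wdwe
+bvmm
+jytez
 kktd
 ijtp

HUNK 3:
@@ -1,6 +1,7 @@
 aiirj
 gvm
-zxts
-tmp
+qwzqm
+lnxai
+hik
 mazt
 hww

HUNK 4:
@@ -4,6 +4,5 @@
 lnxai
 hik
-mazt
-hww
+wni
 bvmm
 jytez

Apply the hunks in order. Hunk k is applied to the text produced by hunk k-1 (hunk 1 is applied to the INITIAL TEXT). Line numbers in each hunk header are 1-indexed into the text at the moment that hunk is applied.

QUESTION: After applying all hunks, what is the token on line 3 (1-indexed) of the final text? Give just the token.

Hunk 1: at line 5 remove [zpo,hgrcr,zvb] add [hww,wdwe,kktd] -> 9 lines: aiirj gvm zxts tmp mazt hww wdwe kktd ijtp
Hunk 2: at line 5 remove [wdwe] add [bvmm,jytez] -> 10 lines: aiirj gvm zxts tmp mazt hww bvmm jytez kktd ijtp
Hunk 3: at line 1 remove [zxts,tmp] add [qwzqm,lnxai,hik] -> 11 lines: aiirj gvm qwzqm lnxai hik mazt hww bvmm jytez kktd ijtp
Hunk 4: at line 4 remove [mazt,hww] add [wni] -> 10 lines: aiirj gvm qwzqm lnxai hik wni bvmm jytez kktd ijtp
Final line 3: qwzqm

Answer: qwzqm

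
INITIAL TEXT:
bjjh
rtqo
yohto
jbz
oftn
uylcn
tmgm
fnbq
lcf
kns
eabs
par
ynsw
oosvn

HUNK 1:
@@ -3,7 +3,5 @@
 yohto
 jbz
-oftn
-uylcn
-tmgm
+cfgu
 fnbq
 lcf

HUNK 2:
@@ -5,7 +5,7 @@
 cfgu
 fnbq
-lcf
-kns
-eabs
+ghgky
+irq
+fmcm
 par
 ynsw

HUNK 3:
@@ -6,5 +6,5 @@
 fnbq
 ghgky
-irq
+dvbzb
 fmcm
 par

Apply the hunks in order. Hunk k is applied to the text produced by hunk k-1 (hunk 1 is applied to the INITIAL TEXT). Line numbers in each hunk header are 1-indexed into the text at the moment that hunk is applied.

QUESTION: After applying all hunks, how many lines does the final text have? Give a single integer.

Answer: 12

Derivation:
Hunk 1: at line 3 remove [oftn,uylcn,tmgm] add [cfgu] -> 12 lines: bjjh rtqo yohto jbz cfgu fnbq lcf kns eabs par ynsw oosvn
Hunk 2: at line 5 remove [lcf,kns,eabs] add [ghgky,irq,fmcm] -> 12 lines: bjjh rtqo yohto jbz cfgu fnbq ghgky irq fmcm par ynsw oosvn
Hunk 3: at line 6 remove [irq] add [dvbzb] -> 12 lines: bjjh rtqo yohto jbz cfgu fnbq ghgky dvbzb fmcm par ynsw oosvn
Final line count: 12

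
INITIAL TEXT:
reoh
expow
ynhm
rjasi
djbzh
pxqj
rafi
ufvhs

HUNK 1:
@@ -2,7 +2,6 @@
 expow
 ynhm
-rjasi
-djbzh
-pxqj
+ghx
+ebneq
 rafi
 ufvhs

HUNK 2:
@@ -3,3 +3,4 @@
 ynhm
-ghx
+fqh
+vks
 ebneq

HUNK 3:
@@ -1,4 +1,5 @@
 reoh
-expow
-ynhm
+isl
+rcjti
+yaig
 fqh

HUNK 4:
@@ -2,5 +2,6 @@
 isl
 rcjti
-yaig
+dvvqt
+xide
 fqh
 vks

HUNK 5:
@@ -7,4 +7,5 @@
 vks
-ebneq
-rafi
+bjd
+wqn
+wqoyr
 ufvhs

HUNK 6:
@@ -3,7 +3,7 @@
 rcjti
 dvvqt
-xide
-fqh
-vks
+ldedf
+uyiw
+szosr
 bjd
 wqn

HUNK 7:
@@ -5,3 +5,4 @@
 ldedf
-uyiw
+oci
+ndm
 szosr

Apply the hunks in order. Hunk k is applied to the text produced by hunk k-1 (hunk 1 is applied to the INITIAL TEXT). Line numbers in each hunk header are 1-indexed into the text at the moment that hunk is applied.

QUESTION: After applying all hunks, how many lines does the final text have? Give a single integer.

Hunk 1: at line 2 remove [rjasi,djbzh,pxqj] add [ghx,ebneq] -> 7 lines: reoh expow ynhm ghx ebneq rafi ufvhs
Hunk 2: at line 3 remove [ghx] add [fqh,vks] -> 8 lines: reoh expow ynhm fqh vks ebneq rafi ufvhs
Hunk 3: at line 1 remove [expow,ynhm] add [isl,rcjti,yaig] -> 9 lines: reoh isl rcjti yaig fqh vks ebneq rafi ufvhs
Hunk 4: at line 2 remove [yaig] add [dvvqt,xide] -> 10 lines: reoh isl rcjti dvvqt xide fqh vks ebneq rafi ufvhs
Hunk 5: at line 7 remove [ebneq,rafi] add [bjd,wqn,wqoyr] -> 11 lines: reoh isl rcjti dvvqt xide fqh vks bjd wqn wqoyr ufvhs
Hunk 6: at line 3 remove [xide,fqh,vks] add [ldedf,uyiw,szosr] -> 11 lines: reoh isl rcjti dvvqt ldedf uyiw szosr bjd wqn wqoyr ufvhs
Hunk 7: at line 5 remove [uyiw] add [oci,ndm] -> 12 lines: reoh isl rcjti dvvqt ldedf oci ndm szosr bjd wqn wqoyr ufvhs
Final line count: 12

Answer: 12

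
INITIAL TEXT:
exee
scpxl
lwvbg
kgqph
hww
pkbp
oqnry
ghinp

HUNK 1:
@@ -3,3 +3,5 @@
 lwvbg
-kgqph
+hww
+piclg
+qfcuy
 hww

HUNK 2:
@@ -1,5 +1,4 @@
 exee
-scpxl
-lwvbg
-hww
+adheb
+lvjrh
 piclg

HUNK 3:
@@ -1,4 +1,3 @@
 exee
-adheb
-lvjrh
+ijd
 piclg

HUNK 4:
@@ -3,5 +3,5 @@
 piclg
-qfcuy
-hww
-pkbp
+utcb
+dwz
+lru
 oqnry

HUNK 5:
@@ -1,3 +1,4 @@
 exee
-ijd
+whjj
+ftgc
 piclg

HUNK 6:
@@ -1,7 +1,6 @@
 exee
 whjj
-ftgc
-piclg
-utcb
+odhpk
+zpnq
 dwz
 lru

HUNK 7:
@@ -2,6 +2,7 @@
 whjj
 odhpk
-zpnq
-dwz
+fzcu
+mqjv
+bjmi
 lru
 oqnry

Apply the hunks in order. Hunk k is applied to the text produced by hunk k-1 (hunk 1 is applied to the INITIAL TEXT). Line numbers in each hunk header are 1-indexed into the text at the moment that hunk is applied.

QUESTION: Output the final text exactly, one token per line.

Answer: exee
whjj
odhpk
fzcu
mqjv
bjmi
lru
oqnry
ghinp

Derivation:
Hunk 1: at line 3 remove [kgqph] add [hww,piclg,qfcuy] -> 10 lines: exee scpxl lwvbg hww piclg qfcuy hww pkbp oqnry ghinp
Hunk 2: at line 1 remove [scpxl,lwvbg,hww] add [adheb,lvjrh] -> 9 lines: exee adheb lvjrh piclg qfcuy hww pkbp oqnry ghinp
Hunk 3: at line 1 remove [adheb,lvjrh] add [ijd] -> 8 lines: exee ijd piclg qfcuy hww pkbp oqnry ghinp
Hunk 4: at line 3 remove [qfcuy,hww,pkbp] add [utcb,dwz,lru] -> 8 lines: exee ijd piclg utcb dwz lru oqnry ghinp
Hunk 5: at line 1 remove [ijd] add [whjj,ftgc] -> 9 lines: exee whjj ftgc piclg utcb dwz lru oqnry ghinp
Hunk 6: at line 1 remove [ftgc,piclg,utcb] add [odhpk,zpnq] -> 8 lines: exee whjj odhpk zpnq dwz lru oqnry ghinp
Hunk 7: at line 2 remove [zpnq,dwz] add [fzcu,mqjv,bjmi] -> 9 lines: exee whjj odhpk fzcu mqjv bjmi lru oqnry ghinp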